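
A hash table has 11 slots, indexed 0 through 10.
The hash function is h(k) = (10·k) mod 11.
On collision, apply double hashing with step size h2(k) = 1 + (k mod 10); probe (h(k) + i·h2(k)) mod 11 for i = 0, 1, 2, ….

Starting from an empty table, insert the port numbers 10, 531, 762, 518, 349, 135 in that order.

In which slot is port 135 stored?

9

10 hashes to 1; slot 1 is free -> place at 1.
531 hashes to 8; slot 8 is free -> place at 8.
762 hashes to 8, h2=3; 8 taken -> place at 0.
518 hashes to 10; slot 10 is free -> place at 10.
349 hashes to 3; slot 3 is free -> place at 3.
135 hashes to 8, h2=6; 8,3 taken -> place at 9.
Table: [762, 10, _, 349, _, _, _, _, 531, 135, 518]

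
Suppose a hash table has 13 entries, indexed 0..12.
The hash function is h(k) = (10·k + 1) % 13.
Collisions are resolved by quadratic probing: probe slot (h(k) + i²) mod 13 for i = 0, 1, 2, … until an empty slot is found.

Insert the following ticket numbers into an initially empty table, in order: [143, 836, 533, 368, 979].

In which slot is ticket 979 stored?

6

Insert 143: h=1, slot 1 empty => index 1.
Insert 836: h=2, slot 2 empty => index 2.
Insert 533: h=1, slots 1,2 occupied => index 5.
Insert 368: h=2, slot 2 occupied => index 3.
Insert 979: h=2, slots 2,3 occupied => index 6.
Table: [., 143, 836, 368, ., 533, 979, ., ., ., ., ., .]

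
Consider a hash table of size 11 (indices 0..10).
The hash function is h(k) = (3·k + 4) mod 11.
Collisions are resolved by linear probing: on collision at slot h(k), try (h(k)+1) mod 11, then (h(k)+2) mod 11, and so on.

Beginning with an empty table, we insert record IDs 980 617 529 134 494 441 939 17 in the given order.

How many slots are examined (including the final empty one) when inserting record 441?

980: h=7 => slot 7
617: h=7, probe 7,8 => slot 8
529: h=7, probe 7,8,9 => slot 9
134: h=10 => slot 10
494: h=1 => slot 1
441: h=7, probe 7,8,9,10,0 => slot 0
939: h=5 => slot 5
17: h=0, probe 0,1,2 => slot 2
Table: [441, 494, 17, ∅, ∅, 939, ∅, 980, 617, 529, 134]

5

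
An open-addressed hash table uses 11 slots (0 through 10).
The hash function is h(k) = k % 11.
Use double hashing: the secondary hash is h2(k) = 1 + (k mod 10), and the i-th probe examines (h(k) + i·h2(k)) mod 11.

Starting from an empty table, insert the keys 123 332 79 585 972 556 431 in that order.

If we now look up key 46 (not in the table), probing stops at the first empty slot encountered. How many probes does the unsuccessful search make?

123: h=2 → slot 2
332: h=2, h2=3, probe 2,5 → slot 5
79: h=2, h2=10, probe 2,1 → slot 1
585: h=2, h2=6, probe 2,8 → slot 8
972: h=4 → slot 4
556: h=6 → slot 6
431: h=2, h2=2, probe 2,4,6,8,10 → slot 10
Table: [., 79, 123, ., 972, 332, 556, ., 585, ., 431]
Lookup 46: h=2, h2=7, probe 2,9 → slot 9 empty, not found.

2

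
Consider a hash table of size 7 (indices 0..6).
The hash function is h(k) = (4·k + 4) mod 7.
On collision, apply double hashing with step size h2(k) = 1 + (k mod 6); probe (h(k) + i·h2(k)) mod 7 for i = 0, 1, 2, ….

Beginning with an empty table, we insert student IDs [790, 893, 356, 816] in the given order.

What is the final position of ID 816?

790: h=0 → slot 0
893: h=6 → slot 6
356: h=0, h2=3, probe 0,3 → slot 3
816: h=6, h2=1, probe 6,0,1 → slot 1
Table: [790, 816, _, 356, _, _, 893]

1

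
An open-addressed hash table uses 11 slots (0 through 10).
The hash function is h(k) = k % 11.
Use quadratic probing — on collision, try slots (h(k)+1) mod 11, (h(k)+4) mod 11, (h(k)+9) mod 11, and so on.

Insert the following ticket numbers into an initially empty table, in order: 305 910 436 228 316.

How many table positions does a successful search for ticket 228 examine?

3

Insert 305: h=8, slot 8 empty -> index 8.
Insert 910: h=8, slot 8 occupied -> index 9.
Insert 436: h=7, slot 7 empty -> index 7.
Insert 228: h=8, slots 8,9 occupied -> index 1.
Insert 316: h=8, slots 8,9,1 occupied -> index 6.
Table: [-, 228, -, -, -, -, 316, 436, 305, 910, -]
Lookup 228: h=8, probe 8,9,1 → found at 1.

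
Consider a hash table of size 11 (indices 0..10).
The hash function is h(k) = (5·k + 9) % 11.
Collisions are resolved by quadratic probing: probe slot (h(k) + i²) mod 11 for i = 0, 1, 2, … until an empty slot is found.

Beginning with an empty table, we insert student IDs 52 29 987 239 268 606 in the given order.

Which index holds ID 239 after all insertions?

9

52: h=5 → slot 5
29: h=0 → slot 0
987: h=5, probe 5,6 → slot 6
239: h=5, probe 5,6,9 → slot 9
268: h=7 → slot 7
606: h=3 → slot 3
Table: [29, ., ., 606, ., 52, 987, 268, ., 239, .]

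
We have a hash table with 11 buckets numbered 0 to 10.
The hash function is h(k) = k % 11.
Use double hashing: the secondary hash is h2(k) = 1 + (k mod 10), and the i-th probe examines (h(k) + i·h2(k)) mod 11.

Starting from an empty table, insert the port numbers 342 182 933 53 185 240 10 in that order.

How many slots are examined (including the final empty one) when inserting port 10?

2

Insert 342: h=1, slot 1 empty => index 1.
Insert 182: h=6, slot 6 empty => index 6.
Insert 933: h=9, slot 9 empty => index 9.
Insert 53: h=9, h2=4, slot 9 occupied => index 2.
Insert 185: h=9, h2=6, slot 9 occupied => index 4.
Insert 240: h=9, h2=1, slot 9 occupied => index 10.
Insert 10: h=10, h2=1, slot 10 occupied => index 0.
Table: [10, 342, 53, ., 185, ., 182, ., ., 933, 240]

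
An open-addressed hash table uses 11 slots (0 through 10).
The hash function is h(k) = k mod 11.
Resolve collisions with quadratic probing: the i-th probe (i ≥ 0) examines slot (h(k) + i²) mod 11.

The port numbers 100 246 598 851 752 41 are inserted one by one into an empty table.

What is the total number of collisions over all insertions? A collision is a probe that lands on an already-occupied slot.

100: h=1 → slot 1
246: h=4 → slot 4
598: h=4, probe 4,5 → slot 5
851: h=4, probe 4,5,8 → slot 8
752: h=4, probe 4,5,8,2 → slot 2
41: h=8, probe 8,9 → slot 9
Table: [-, 100, 752, -, 246, 598, -, -, 851, 41, -]

7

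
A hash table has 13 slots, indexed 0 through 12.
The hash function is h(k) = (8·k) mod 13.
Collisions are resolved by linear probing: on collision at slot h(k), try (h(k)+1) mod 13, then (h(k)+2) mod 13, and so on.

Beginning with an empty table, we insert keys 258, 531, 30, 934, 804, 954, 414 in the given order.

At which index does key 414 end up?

2

258: h=10 => slot 10
531: h=10, probe 10,11 => slot 11
30: h=6 => slot 6
934: h=10, probe 10,11,12 => slot 12
804: h=10, probe 10,11,12,0 => slot 0
954: h=1 => slot 1
414: h=10, probe 10,11,12,0,1,2 => slot 2
Table: [804, 954, 414, —, —, —, 30, —, —, —, 258, 531, 934]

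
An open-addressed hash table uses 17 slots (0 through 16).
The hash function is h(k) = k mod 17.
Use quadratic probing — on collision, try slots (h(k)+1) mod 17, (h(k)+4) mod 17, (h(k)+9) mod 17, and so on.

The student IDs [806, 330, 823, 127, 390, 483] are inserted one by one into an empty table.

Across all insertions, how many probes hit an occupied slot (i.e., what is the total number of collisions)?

806 hashes to 7; slot 7 is free -> place at 7.
330 hashes to 7; 7 taken -> place at 8.
823 hashes to 7; 7,8 taken -> place at 11.
127 hashes to 8; 8 taken -> place at 9.
390 hashes to 16; slot 16 is free -> place at 16.
483 hashes to 7; 7,8,11,16 taken -> place at 6.
Table: [—, —, —, —, —, —, 483, 806, 330, 127, —, 823, —, —, —, —, 390]

8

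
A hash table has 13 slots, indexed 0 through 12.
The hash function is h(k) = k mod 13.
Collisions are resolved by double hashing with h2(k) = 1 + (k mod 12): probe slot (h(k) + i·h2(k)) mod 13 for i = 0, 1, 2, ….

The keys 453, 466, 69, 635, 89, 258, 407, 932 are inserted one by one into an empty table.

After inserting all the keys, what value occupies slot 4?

Insert 453: h=11, slot 11 empty => index 11.
Insert 466: h=11, h2=11, slot 11 occupied => index 9.
Insert 69: h=4, slot 4 empty => index 4.
Insert 635: h=11, h2=12, slot 11 occupied => index 10.
Insert 89: h=11, h2=6, slots 11,4,10 occupied => index 3.
Insert 258: h=11, h2=7, slot 11 occupied => index 5.
Insert 407: h=4, h2=12, slots 4,3 occupied => index 2.
Insert 932: h=9, h2=9, slots 9,5 occupied => index 1.
Table: [_, 932, 407, 89, 69, 258, _, _, _, 466, 635, 453, _]

69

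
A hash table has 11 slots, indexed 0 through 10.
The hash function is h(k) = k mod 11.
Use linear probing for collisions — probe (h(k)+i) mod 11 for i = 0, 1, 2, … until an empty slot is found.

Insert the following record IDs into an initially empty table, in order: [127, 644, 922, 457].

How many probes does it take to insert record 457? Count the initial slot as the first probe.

127 hashes to 6; slot 6 is free → place at 6.
644 hashes to 6; 6 taken → place at 7.
922 hashes to 9; slot 9 is free → place at 9.
457 hashes to 6; 6,7 taken → place at 8.
Table: [_, _, _, _, _, _, 127, 644, 457, 922, _]

3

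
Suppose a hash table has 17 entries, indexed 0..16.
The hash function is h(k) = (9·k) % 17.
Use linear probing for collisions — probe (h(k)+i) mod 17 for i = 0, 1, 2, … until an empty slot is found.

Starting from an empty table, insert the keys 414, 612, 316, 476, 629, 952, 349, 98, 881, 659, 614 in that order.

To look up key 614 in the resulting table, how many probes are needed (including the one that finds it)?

6

414 hashes to 3; slot 3 is free → place at 3.
612 hashes to 0; slot 0 is free → place at 0.
316 hashes to 5; slot 5 is free → place at 5.
476 hashes to 0; 0 taken → place at 1.
629 hashes to 0; 0,1 taken → place at 2.
952 hashes to 0; 0,1,2,3 taken → place at 4.
349 hashes to 13; slot 13 is free → place at 13.
98 hashes to 15; slot 15 is free → place at 15.
881 hashes to 7; slot 7 is free → place at 7.
659 hashes to 15; 15 taken → place at 16.
614 hashes to 1; 1,2,3,4,5 taken → place at 6.
Table: [612, 476, 629, 414, 952, 316, 614, 881, ∅, ∅, ∅, ∅, ∅, 349, ∅, 98, 659]
Lookup 614: h=1, probe 1,2,3,4,5,6 → found at 6.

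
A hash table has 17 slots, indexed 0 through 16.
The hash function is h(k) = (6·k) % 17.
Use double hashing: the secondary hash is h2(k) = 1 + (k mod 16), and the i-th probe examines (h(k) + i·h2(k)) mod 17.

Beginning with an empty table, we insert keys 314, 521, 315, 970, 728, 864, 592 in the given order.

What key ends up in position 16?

Insert 314: h=14, slot 14 empty => index 14.
Insert 521: h=15, slot 15 empty => index 15.
Insert 315: h=3, slot 3 empty => index 3.
Insert 970: h=6, slot 6 empty => index 6.
Insert 728: h=16, slot 16 empty => index 16.
Insert 864: h=16, h2=1, slot 16 occupied => index 0.
Insert 592: h=16, h2=1, slots 16,0 occupied => index 1.
Table: [864, 592, ., 315, ., ., 970, ., ., ., ., ., ., ., 314, 521, 728]

728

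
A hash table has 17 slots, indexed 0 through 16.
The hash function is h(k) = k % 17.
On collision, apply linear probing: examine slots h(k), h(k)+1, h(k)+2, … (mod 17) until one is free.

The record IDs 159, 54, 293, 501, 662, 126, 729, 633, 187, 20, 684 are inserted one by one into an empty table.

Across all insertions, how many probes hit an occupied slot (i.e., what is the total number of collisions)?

13

159: h=6 -> slot 6
54: h=3 -> slot 3
293: h=4 -> slot 4
501: h=8 -> slot 8
662: h=16 -> slot 16
126: h=7 -> slot 7
729: h=15 -> slot 15
633: h=4, probe 4,5 -> slot 5
187: h=0 -> slot 0
20: h=3, probe 3,4,5,6,7,8,9 -> slot 9
684: h=4, probe 4,5,6,7,8,9,10 -> slot 10
Table: [187, ∅, ∅, 54, 293, 633, 159, 126, 501, 20, 684, ∅, ∅, ∅, ∅, 729, 662]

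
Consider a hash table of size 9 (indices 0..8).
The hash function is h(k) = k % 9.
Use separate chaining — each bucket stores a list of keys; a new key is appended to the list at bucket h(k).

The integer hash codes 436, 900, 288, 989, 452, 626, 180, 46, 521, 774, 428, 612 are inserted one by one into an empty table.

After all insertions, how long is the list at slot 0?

5

436 → bucket 4
900 → bucket 0
288 → bucket 0 (collision)
989 → bucket 8
452 → bucket 2
626 → bucket 5
180 → bucket 0 (collision)
46 → bucket 1
521 → bucket 8 (collision)
774 → bucket 0 (collision)
428 → bucket 5 (collision)
612 → bucket 0 (collision)
Final buckets:
0: 900 -> 288 -> 180 -> 774 -> 612
1: 46
2: 452
3: -
4: 436
5: 626 -> 428
6: -
7: -
8: 989 -> 521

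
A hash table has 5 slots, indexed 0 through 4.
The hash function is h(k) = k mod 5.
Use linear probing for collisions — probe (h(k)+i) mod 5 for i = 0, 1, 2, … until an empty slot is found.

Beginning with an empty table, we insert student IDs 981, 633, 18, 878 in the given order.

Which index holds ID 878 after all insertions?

0

981 hashes to 1; slot 1 is free => place at 1.
633 hashes to 3; slot 3 is free => place at 3.
18 hashes to 3; 3 taken => place at 4.
878 hashes to 3; 3,4 taken => place at 0.
Table: [878, 981, ∅, 633, 18]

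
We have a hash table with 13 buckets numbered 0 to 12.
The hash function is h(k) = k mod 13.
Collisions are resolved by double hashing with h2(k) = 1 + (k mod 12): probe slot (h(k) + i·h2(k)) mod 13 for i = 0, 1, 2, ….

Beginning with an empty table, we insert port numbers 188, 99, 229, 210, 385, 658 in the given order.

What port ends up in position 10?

188: h=6 -> slot 6
99: h=8 -> slot 8
229: h=8, h2=2, probe 8,10 -> slot 10
210: h=2 -> slot 2
385: h=8, h2=2, probe 8,10,12 -> slot 12
658: h=8, h2=11, probe 8,6,4 -> slot 4
Table: [., ., 210, ., 658, ., 188, ., 99, ., 229, ., 385]

229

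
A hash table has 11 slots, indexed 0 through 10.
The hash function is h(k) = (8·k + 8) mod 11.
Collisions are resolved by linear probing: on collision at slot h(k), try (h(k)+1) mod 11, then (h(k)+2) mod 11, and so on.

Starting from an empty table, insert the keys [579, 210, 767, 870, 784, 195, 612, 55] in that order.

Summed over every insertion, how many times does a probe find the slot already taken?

579 hashes to 9; slot 9 is free => place at 9.
210 hashes to 5; slot 5 is free => place at 5.
767 hashes to 6; slot 6 is free => place at 6.
870 hashes to 5; 5,6 taken => place at 7.
784 hashes to 10; slot 10 is free => place at 10.
195 hashes to 6; 6,7 taken => place at 8.
612 hashes to 9; 9,10 taken => place at 0.
55 hashes to 8; 8,9,10,0 taken => place at 1.
Table: [612, 55, —, —, —, 210, 767, 870, 195, 579, 784]

10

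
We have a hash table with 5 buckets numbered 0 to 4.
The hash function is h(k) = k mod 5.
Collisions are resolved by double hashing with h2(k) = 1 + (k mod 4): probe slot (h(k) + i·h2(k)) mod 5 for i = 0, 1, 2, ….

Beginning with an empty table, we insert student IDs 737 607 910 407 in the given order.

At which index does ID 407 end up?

737: h=2 → slot 2
607: h=2, h2=4, probe 2,1 → slot 1
910: h=0 → slot 0
407: h=2, h2=4, probe 2,1,0,4 → slot 4
Table: [910, 607, 737, _, 407]

4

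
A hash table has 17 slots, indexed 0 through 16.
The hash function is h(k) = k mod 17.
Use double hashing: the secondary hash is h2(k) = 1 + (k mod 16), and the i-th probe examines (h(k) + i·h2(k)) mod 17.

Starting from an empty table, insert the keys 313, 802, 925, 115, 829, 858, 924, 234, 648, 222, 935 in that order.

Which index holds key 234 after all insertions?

Insert 313: h=7, slot 7 empty -> index 7.
Insert 802: h=3, slot 3 empty -> index 3.
Insert 925: h=7, h2=14, slot 7 occupied -> index 4.
Insert 115: h=13, slot 13 empty -> index 13.
Insert 829: h=13, h2=14, slot 13 occupied -> index 10.
Insert 858: h=8, slot 8 empty -> index 8.
Insert 924: h=6, slot 6 empty -> index 6.
Insert 234: h=13, h2=11, slots 13,7 occupied -> index 1.
Insert 648: h=2, slot 2 empty -> index 2.
Insert 222: h=1, h2=15, slot 1 occupied -> index 16.
Insert 935: h=0, slot 0 empty -> index 0.
Table: [935, 234, 648, 802, 925, _, 924, 313, 858, _, 829, _, _, 115, _, _, 222]

1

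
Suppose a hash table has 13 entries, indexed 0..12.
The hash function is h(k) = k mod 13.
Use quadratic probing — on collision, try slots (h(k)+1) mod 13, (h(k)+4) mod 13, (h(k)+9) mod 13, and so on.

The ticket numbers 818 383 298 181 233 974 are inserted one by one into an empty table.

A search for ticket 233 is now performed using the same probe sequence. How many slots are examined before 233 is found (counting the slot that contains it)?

4

Insert 818: h=12, slot 12 empty => index 12.
Insert 383: h=6, slot 6 empty => index 6.
Insert 298: h=12, slot 12 occupied => index 0.
Insert 181: h=12, slots 12,0 occupied => index 3.
Insert 233: h=12, slots 12,0,3 occupied => index 8.
Insert 974: h=12, slots 12,0,3,8 occupied => index 2.
Table: [298, —, 974, 181, —, —, 383, —, 233, —, —, —, 818]
Lookup 233: h=12, probe 12,0,3,8 → found at 8.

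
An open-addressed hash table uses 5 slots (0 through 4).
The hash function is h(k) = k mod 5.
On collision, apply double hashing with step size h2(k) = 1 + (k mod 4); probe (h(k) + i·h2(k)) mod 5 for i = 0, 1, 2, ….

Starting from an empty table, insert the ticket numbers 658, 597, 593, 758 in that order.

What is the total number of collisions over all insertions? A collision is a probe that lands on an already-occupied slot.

Insert 658: h=3, slot 3 empty → index 3.
Insert 597: h=2, slot 2 empty → index 2.
Insert 593: h=3, h2=2, slot 3 occupied → index 0.
Insert 758: h=3, h2=3, slot 3 occupied → index 1.
Table: [593, 758, 597, 658, _]

2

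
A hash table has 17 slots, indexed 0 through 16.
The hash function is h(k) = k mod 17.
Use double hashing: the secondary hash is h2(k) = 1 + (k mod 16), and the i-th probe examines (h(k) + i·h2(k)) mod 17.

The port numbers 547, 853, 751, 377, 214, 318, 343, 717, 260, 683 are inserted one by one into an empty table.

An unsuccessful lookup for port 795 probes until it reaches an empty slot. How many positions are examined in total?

547: h=3 => slot 3
853: h=3, h2=6, probe 3,9 => slot 9
751: h=3, h2=16, probe 3,2 => slot 2
377: h=3, h2=10, probe 3,13 => slot 13
214: h=10 => slot 10
318: h=12 => slot 12
343: h=3, h2=8, probe 3,11 => slot 11
717: h=3, h2=14, probe 3,0 => slot 0
260: h=5 => slot 5
683: h=3, h2=12, probe 3,15 => slot 15
Table: [717, _, 751, 547, _, 260, _, _, _, 853, 214, 343, 318, 377, _, 683, _]
Lookup 795: h=13, h2=12, probe 13,8 → slot 8 empty, not found.

2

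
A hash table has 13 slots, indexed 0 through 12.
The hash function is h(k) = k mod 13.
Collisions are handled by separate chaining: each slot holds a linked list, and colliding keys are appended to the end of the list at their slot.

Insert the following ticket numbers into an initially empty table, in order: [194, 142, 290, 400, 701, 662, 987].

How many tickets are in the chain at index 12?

Insert 194: h=12, bucket 12 empty -> new chain.
Insert 142: h=12, bucket 12 nonempty -> append to chain.
Insert 290: h=4, bucket 4 empty -> new chain.
Insert 400: h=10, bucket 10 empty -> new chain.
Insert 701: h=12, bucket 12 nonempty -> append to chain.
Insert 662: h=12, bucket 12 nonempty -> append to chain.
Insert 987: h=12, bucket 12 nonempty -> append to chain.
Final buckets:
0: -
1: -
2: -
3: -
4: 290
5: -
6: -
7: -
8: -
9: -
10: 400
11: -
12: 194 -> 142 -> 701 -> 662 -> 987

5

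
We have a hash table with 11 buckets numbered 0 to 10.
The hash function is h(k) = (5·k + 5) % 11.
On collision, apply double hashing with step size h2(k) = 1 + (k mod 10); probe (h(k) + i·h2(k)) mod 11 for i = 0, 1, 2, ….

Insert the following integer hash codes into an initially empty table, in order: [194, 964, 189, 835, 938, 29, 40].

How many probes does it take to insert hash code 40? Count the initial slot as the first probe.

194 hashes to 7; slot 7 is free -> place at 7.
964 hashes to 7, h2=5; 7 taken -> place at 1.
189 hashes to 4; slot 4 is free -> place at 4.
835 hashes to 0; slot 0 is free -> place at 0.
938 hashes to 9; slot 9 is free -> place at 9.
29 hashes to 7, h2=10; 7 taken -> place at 6.
40 hashes to 7, h2=1; 7 taken -> place at 8.
Table: [835, 964, ., ., 189, ., 29, 194, 40, 938, .]

2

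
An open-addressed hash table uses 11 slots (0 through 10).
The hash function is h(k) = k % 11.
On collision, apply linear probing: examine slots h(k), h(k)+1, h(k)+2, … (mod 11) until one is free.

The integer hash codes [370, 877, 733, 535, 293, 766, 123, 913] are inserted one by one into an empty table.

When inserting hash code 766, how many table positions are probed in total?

370 hashes to 7; slot 7 is free => place at 7.
877 hashes to 8; slot 8 is free => place at 8.
733 hashes to 7; 7,8 taken => place at 9.
535 hashes to 7; 7,8,9 taken => place at 10.
293 hashes to 7; 7,8,9,10 taken => place at 0.
766 hashes to 7; 7,8,9,10,0 taken => place at 1.
123 hashes to 2; slot 2 is free => place at 2.
913 hashes to 0; 0,1,2 taken => place at 3.
Table: [293, 766, 123, 913, ., ., ., 370, 877, 733, 535]

6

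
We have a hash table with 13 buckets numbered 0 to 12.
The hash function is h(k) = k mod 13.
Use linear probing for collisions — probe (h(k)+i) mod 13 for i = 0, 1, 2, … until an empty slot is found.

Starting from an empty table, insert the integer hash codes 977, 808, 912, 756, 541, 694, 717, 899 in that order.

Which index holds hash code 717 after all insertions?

7

977 hashes to 2; slot 2 is free -> place at 2.
808 hashes to 2; 2 taken -> place at 3.
912 hashes to 2; 2,3 taken -> place at 4.
756 hashes to 2; 2,3,4 taken -> place at 5.
541 hashes to 8; slot 8 is free -> place at 8.
694 hashes to 5; 5 taken -> place at 6.
717 hashes to 2; 2,3,4,5,6 taken -> place at 7.
899 hashes to 2; 2,3,4,5,6,7,8 taken -> place at 9.
Table: [—, —, 977, 808, 912, 756, 694, 717, 541, 899, —, —, —]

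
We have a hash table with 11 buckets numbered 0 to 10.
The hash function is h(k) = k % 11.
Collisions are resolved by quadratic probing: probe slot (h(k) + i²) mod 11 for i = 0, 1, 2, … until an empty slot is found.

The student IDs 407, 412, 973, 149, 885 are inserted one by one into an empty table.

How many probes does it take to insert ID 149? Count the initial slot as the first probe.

Insert 407: h=0, slot 0 empty → index 0.
Insert 412: h=5, slot 5 empty → index 5.
Insert 973: h=5, slot 5 occupied → index 6.
Insert 149: h=6, slot 6 occupied → index 7.
Insert 885: h=5, slots 5,6 occupied → index 9.
Table: [407, ., ., ., ., 412, 973, 149, ., 885, .]

2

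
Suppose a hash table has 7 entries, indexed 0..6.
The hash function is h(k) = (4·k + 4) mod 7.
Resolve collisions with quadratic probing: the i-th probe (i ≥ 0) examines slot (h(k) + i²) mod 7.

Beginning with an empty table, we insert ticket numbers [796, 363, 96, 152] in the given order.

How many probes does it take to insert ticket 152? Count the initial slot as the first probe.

Insert 796: h=3, slot 3 empty -> index 3.
Insert 363: h=0, slot 0 empty -> index 0.
Insert 96: h=3, slot 3 occupied -> index 4.
Insert 152: h=3, slots 3,4,0 occupied -> index 5.
Table: [363, _, _, 796, 96, 152, _]

4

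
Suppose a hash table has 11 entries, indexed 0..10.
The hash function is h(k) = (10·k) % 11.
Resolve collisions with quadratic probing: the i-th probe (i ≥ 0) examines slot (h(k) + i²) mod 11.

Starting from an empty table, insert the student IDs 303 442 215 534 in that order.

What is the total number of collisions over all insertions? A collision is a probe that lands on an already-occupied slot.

4

Insert 303: h=5, slot 5 empty => index 5.
Insert 442: h=9, slot 9 empty => index 9.
Insert 215: h=5, slot 5 occupied => index 6.
Insert 534: h=5, slots 5,6,9 occupied => index 3.
Table: [∅, ∅, ∅, 534, ∅, 303, 215, ∅, ∅, 442, ∅]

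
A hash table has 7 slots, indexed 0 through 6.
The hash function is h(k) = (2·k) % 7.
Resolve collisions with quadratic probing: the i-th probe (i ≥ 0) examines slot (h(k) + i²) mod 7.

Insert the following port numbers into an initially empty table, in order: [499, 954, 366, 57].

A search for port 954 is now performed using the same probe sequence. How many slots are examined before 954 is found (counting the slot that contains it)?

499 hashes to 4; slot 4 is free → place at 4.
954 hashes to 4; 4 taken → place at 5.
366 hashes to 4; 4,5 taken → place at 1.
57 hashes to 2; slot 2 is free → place at 2.
Table: [—, 366, 57, —, 499, 954, —]
Lookup 954: h=4, probe 4,5 → found at 5.

2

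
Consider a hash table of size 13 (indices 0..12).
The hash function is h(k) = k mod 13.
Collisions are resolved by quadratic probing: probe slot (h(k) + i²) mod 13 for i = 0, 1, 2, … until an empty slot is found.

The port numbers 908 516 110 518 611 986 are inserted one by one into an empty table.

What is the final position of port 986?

2

908 hashes to 11; slot 11 is free => place at 11.
516 hashes to 9; slot 9 is free => place at 9.
110 hashes to 6; slot 6 is free => place at 6.
518 hashes to 11; 11 taken => place at 12.
611 hashes to 0; slot 0 is free => place at 0.
986 hashes to 11; 11,12 taken => place at 2.
Table: [611, _, 986, _, _, _, 110, _, _, 516, _, 908, 518]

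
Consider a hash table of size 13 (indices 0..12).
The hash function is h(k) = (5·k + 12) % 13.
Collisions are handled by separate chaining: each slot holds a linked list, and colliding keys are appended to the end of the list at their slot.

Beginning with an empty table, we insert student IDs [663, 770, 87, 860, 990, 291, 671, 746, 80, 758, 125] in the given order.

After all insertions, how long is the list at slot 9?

Insert 663: h=12, bucket 12 empty -> new chain.
Insert 770: h=1, bucket 1 empty -> new chain.
Insert 87: h=5, bucket 5 empty -> new chain.
Insert 860: h=9, bucket 9 empty -> new chain.
Insert 990: h=9, bucket 9 nonempty -> append to chain.
Insert 291: h=11, bucket 11 empty -> new chain.
Insert 671: h=0, bucket 0 empty -> new chain.
Insert 746: h=11, bucket 11 nonempty -> append to chain.
Insert 80: h=9, bucket 9 nonempty -> append to chain.
Insert 758: h=6, bucket 6 empty -> new chain.
Insert 125: h=0, bucket 0 nonempty -> append to chain.
Final buckets:
0: 671 -> 125
1: 770
2: .
3: .
4: .
5: 87
6: 758
7: .
8: .
9: 860 -> 990 -> 80
10: .
11: 291 -> 746
12: 663

3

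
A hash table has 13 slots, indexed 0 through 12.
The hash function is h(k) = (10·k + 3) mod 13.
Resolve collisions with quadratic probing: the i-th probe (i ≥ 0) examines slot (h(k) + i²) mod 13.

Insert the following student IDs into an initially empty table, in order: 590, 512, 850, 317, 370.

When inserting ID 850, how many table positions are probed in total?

3

590 hashes to 1; slot 1 is free -> place at 1.
512 hashes to 1; 1 taken -> place at 2.
850 hashes to 1; 1,2 taken -> place at 5.
317 hashes to 1; 1,2,5 taken -> place at 10.
370 hashes to 11; slot 11 is free -> place at 11.
Table: [-, 590, 512, -, -, 850, -, -, -, -, 317, 370, -]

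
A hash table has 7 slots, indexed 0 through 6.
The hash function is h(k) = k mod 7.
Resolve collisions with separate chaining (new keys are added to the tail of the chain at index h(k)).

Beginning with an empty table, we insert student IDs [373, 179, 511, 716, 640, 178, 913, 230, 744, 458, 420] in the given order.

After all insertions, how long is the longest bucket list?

4

373 -> bucket 2
179 -> bucket 4
511 -> bucket 0
716 -> bucket 2 (collision)
640 -> bucket 3
178 -> bucket 3 (collision)
913 -> bucket 3 (collision)
230 -> bucket 6
744 -> bucket 2 (collision)
458 -> bucket 3 (collision)
420 -> bucket 0 (collision)
Final buckets:
0: 511 -> 420
1: ∅
2: 373 -> 716 -> 744
3: 640 -> 178 -> 913 -> 458
4: 179
5: ∅
6: 230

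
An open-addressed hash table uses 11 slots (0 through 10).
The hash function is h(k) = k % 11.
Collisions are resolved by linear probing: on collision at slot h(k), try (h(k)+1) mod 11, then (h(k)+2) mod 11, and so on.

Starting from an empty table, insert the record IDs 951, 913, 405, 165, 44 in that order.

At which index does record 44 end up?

Insert 951: h=5, slot 5 empty => index 5.
Insert 913: h=0, slot 0 empty => index 0.
Insert 405: h=9, slot 9 empty => index 9.
Insert 165: h=0, slot 0 occupied => index 1.
Insert 44: h=0, slots 0,1 occupied => index 2.
Table: [913, 165, 44, ., ., 951, ., ., ., 405, .]

2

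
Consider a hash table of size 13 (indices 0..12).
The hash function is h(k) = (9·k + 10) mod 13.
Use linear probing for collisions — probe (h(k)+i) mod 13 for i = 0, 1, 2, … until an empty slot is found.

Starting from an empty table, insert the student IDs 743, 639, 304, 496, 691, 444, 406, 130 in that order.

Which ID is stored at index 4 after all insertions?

743 hashes to 2; slot 2 is free => place at 2.
639 hashes to 2; 2 taken => place at 3.
304 hashes to 3; 3 taken => place at 4.
496 hashes to 2; 2,3,4 taken => place at 5.
691 hashes to 2; 2,3,4,5 taken => place at 6.
444 hashes to 2; 2,3,4,5,6 taken => place at 7.
406 hashes to 11; slot 11 is free => place at 11.
130 hashes to 10; slot 10 is free => place at 10.
Table: [_, _, 743, 639, 304, 496, 691, 444, _, _, 130, 406, _]

304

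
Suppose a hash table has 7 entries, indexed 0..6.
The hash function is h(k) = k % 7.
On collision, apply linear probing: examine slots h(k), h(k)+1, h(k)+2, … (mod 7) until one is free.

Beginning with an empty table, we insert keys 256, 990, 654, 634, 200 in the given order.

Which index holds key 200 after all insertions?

256: h=4 -> slot 4
990: h=3 -> slot 3
654: h=3, probe 3,4,5 -> slot 5
634: h=4, probe 4,5,6 -> slot 6
200: h=4, probe 4,5,6,0 -> slot 0
Table: [200, ∅, ∅, 990, 256, 654, 634]

0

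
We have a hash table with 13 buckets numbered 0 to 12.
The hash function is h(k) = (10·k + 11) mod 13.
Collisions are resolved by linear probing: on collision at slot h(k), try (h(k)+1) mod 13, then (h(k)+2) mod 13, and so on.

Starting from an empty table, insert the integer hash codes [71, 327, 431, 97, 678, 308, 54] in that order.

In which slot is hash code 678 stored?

71 hashes to 6; slot 6 is free → place at 6.
327 hashes to 5; slot 5 is free → place at 5.
431 hashes to 5; 5,6 taken → place at 7.
97 hashes to 6; 6,7 taken → place at 8.
678 hashes to 5; 5,6,7,8 taken → place at 9.
308 hashes to 10; slot 10 is free → place at 10.
54 hashes to 5; 5,6,7,8,9,10 taken → place at 11.
Table: [_, _, _, _, _, 327, 71, 431, 97, 678, 308, 54, _]

9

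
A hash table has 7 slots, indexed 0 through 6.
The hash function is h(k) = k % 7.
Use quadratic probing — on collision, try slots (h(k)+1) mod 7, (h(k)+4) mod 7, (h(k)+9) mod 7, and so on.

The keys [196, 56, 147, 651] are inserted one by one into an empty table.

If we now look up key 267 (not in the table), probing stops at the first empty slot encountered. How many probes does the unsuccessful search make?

196: h=0 -> slot 0
56: h=0, probe 0,1 -> slot 1
147: h=0, probe 0,1,4 -> slot 4
651: h=0, probe 0,1,4,2 -> slot 2
Table: [196, 56, 651, _, 147, _, _]
Lookup 267: h=1, probe 1,2,5 → slot 5 empty, not found.

3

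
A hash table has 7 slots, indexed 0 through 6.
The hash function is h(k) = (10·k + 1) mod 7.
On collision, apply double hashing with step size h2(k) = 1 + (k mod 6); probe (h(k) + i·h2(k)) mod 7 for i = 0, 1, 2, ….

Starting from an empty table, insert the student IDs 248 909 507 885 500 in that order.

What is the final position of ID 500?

6

248 hashes to 3; slot 3 is free → place at 3.
909 hashes to 5; slot 5 is free → place at 5.
507 hashes to 3, h2=4; 3 taken → place at 0.
885 hashes to 3, h2=4; 3,0 taken → place at 4.
500 hashes to 3, h2=3; 3 taken → place at 6.
Table: [507, —, —, 248, 885, 909, 500]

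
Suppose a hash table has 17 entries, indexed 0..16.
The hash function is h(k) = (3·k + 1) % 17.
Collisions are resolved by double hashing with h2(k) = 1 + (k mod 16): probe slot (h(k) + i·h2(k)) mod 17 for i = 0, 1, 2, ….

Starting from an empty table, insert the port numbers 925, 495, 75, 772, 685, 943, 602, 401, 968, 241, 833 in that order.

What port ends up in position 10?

772

925 hashes to 5; slot 5 is free -> place at 5.
495 hashes to 7; slot 7 is free -> place at 7.
75 hashes to 5, h2=12; 5 taken -> place at 0.
772 hashes to 5, h2=5; 5 taken -> place at 10.
685 hashes to 16; slot 16 is free -> place at 16.
943 hashes to 8; slot 8 is free -> place at 8.
602 hashes to 5, h2=11; 5,16,10 taken -> place at 4.
401 hashes to 14; slot 14 is free -> place at 14.
968 hashes to 15; slot 15 is free -> place at 15.
241 hashes to 10, h2=2; 10 taken -> place at 12.
833 hashes to 1; slot 1 is free -> place at 1.
Table: [75, 833, ., ., 602, 925, ., 495, 943, ., 772, ., 241, ., 401, 968, 685]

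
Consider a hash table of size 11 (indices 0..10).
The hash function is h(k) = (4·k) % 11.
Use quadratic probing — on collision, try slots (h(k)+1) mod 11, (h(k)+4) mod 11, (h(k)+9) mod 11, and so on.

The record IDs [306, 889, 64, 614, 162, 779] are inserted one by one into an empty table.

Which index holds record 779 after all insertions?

Insert 306: h=3, slot 3 empty => index 3.
Insert 889: h=3, slot 3 occupied => index 4.
Insert 64: h=3, slots 3,4 occupied => index 7.
Insert 614: h=3, slots 3,4,7 occupied => index 1.
Insert 162: h=10, slot 10 empty => index 10.
Insert 779: h=3, slots 3,4,7,1 occupied => index 8.
Table: [—, 614, —, 306, 889, —, —, 64, 779, —, 162]

8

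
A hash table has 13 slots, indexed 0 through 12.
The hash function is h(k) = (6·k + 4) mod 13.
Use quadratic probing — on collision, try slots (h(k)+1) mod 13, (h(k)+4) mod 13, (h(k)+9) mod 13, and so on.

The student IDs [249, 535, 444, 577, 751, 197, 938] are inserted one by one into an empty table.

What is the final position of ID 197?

6

Insert 249: h=3, slot 3 empty → index 3.
Insert 535: h=3, slot 3 occupied → index 4.
Insert 444: h=3, slots 3,4 occupied → index 7.
Insert 577: h=8, slot 8 empty → index 8.
Insert 751: h=12, slot 12 empty → index 12.
Insert 197: h=3, slots 3,4,7,12 occupied → index 6.
Insert 938: h=3, slots 3,4,7,12,6 occupied → index 2.
Table: [., ., 938, 249, 535, ., 197, 444, 577, ., ., ., 751]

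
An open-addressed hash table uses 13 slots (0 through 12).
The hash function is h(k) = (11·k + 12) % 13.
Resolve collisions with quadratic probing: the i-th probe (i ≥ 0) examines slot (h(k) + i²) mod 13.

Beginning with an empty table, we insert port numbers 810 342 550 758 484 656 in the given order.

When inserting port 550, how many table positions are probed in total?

Insert 810: h=4, slot 4 empty -> index 4.
Insert 342: h=4, slot 4 occupied -> index 5.
Insert 550: h=4, slots 4,5 occupied -> index 8.
Insert 758: h=4, slots 4,5,8 occupied -> index 0.
Insert 484: h=6, slot 6 empty -> index 6.
Insert 656: h=0, slot 0 occupied -> index 1.
Table: [758, 656, _, _, 810, 342, 484, _, 550, _, _, _, _]

3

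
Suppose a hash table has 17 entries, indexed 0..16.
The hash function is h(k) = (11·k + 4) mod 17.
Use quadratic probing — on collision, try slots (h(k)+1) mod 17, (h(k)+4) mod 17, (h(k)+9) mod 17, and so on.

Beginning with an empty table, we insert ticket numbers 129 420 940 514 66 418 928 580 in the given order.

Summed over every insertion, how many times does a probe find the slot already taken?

Insert 129: h=12, slot 12 empty => index 12.
Insert 420: h=0, slot 0 empty => index 0.
Insert 940: h=8, slot 8 empty => index 8.
Insert 514: h=14, slot 14 empty => index 14.
Insert 66: h=16, slot 16 empty => index 16.
Insert 418: h=12, slot 12 occupied => index 13.
Insert 928: h=12, slots 12,13,16 occupied => index 4.
Insert 580: h=9, slot 9 empty => index 9.
Table: [420, ., ., ., 928, ., ., ., 940, 580, ., ., 129, 418, 514, ., 66]

4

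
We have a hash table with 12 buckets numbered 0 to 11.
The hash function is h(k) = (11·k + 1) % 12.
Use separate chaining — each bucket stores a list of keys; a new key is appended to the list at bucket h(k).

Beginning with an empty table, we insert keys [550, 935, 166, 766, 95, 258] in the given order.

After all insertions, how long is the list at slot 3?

3

550 → bucket 3
935 → bucket 2
166 → bucket 3 (collision)
766 → bucket 3 (collision)
95 → bucket 2 (collision)
258 → bucket 7
Final buckets:
0: —
1: —
2: 935 -> 95
3: 550 -> 166 -> 766
4: —
5: —
6: —
7: 258
8: —
9: —
10: —
11: —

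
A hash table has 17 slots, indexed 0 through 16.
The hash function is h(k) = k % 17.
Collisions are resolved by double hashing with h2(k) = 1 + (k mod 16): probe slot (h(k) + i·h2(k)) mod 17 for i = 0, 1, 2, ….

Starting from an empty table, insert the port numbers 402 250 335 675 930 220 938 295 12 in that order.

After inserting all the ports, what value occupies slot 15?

Insert 402: h=11, slot 11 empty -> index 11.
Insert 250: h=12, slot 12 empty -> index 12.
Insert 335: h=12, h2=16, slots 12,11 occupied -> index 10.
Insert 675: h=12, h2=4, slot 12 occupied -> index 16.
Insert 930: h=12, h2=3, slot 12 occupied -> index 15.
Insert 220: h=16, h2=13, slots 16,12 occupied -> index 8.
Insert 938: h=3, slot 3 empty -> index 3.
Insert 295: h=6, slot 6 empty -> index 6.
Insert 12: h=12, h2=13, slots 12,8 occupied -> index 4.
Table: [—, —, —, 938, 12, —, 295, —, 220, —, 335, 402, 250, —, —, 930, 675]

930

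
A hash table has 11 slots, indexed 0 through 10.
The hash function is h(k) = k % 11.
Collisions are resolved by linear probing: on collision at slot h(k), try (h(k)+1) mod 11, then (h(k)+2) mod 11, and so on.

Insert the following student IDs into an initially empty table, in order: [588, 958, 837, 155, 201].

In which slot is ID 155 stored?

3

588: h=5 → slot 5
958: h=1 → slot 1
837: h=1, probe 1,2 → slot 2
155: h=1, probe 1,2,3 → slot 3
201: h=3, probe 3,4 → slot 4
Table: [., 958, 837, 155, 201, 588, ., ., ., ., .]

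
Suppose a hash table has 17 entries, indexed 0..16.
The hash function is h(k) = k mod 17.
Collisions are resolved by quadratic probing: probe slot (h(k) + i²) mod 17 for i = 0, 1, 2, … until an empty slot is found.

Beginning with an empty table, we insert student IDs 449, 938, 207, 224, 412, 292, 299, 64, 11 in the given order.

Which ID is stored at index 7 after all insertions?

449

449: h=7 => slot 7
938: h=3 => slot 3
207: h=3, probe 3,4 => slot 4
224: h=3, probe 3,4,7,12 => slot 12
412: h=4, probe 4,5 => slot 5
292: h=3, probe 3,4,7,12,2 => slot 2
299: h=10 => slot 10
64: h=13 => slot 13
11: h=11 => slot 11
Table: [_, _, 292, 938, 207, 412, _, 449, _, _, 299, 11, 224, 64, _, _, _]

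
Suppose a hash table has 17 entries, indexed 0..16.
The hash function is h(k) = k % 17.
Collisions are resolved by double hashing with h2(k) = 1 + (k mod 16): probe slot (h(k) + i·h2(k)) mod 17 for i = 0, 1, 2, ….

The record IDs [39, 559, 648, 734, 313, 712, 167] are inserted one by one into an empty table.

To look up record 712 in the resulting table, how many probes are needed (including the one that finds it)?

39 hashes to 5; slot 5 is free -> place at 5.
559 hashes to 15; slot 15 is free -> place at 15.
648 hashes to 2; slot 2 is free -> place at 2.
734 hashes to 3; slot 3 is free -> place at 3.
313 hashes to 7; slot 7 is free -> place at 7.
712 hashes to 15, h2=9; 15,7 taken -> place at 16.
167 hashes to 14; slot 14 is free -> place at 14.
Table: [—, —, 648, 734, —, 39, —, 313, —, —, —, —, —, —, 167, 559, 712]
Lookup 712: h=15, h2=9, probe 15,7,16 → found at 16.

3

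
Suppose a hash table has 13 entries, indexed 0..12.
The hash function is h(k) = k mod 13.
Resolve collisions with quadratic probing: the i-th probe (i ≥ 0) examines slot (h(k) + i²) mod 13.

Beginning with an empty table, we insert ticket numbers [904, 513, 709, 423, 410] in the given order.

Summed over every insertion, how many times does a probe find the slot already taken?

6

904 hashes to 7; slot 7 is free -> place at 7.
513 hashes to 6; slot 6 is free -> place at 6.
709 hashes to 7; 7 taken -> place at 8.
423 hashes to 7; 7,8 taken -> place at 11.
410 hashes to 7; 7,8,11 taken -> place at 3.
Table: [., ., ., 410, ., ., 513, 904, 709, ., ., 423, .]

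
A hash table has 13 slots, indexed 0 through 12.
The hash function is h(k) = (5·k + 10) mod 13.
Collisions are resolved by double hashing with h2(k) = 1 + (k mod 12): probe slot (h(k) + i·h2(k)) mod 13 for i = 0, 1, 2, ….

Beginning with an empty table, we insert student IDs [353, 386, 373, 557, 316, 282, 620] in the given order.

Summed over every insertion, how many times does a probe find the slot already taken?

3

Insert 353: h=7, slot 7 empty -> index 7.
Insert 386: h=3, slot 3 empty -> index 3.
Insert 373: h=3, h2=2, slot 3 occupied -> index 5.
Insert 557: h=0, slot 0 empty -> index 0.
Insert 316: h=4, slot 4 empty -> index 4.
Insert 282: h=3, h2=7, slot 3 occupied -> index 10.
Insert 620: h=3, h2=9, slot 3 occupied -> index 12.
Table: [557, -, -, 386, 316, 373, -, 353, -, -, 282, -, 620]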